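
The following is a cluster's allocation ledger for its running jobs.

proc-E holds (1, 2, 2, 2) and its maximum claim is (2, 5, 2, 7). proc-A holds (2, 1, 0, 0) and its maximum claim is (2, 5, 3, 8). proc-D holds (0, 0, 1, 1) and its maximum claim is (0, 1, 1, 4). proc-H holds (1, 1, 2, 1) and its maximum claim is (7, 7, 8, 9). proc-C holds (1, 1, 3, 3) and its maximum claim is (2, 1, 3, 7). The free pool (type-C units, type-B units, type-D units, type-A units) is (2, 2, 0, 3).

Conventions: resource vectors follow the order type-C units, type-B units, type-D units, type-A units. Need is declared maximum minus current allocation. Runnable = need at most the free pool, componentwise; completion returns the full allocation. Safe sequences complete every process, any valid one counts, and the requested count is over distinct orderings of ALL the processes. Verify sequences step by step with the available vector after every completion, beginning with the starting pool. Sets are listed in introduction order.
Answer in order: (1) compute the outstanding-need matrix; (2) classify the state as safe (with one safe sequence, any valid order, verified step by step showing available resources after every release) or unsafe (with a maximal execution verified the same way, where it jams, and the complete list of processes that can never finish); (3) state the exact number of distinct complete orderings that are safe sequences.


(1) Remaining need (order type-C units, type-B units, type-D units, type-A units):
  proc-E: (1, 3, 0, 5)
  proc-A: (0, 4, 3, 8)
  proc-D: (0, 1, 0, 3)
  proc-H: (6, 6, 6, 8)
  proc-C: (1, 0, 0, 4)
(2) SAFE, for example via the order proc-D, proc-C, proc-E, proc-A, proc-H.
Key observation: the order's first zero-slack moment is proc-D ((0, 1, 0, 3) needed, (2, 2, 0, 3) free — a requested resource with nothing to spare).
Verifying each step:
  pool = (2, 2, 0, 3)
  proc-D needs (0, 1, 0, 3) <= (2, 2, 0, 3) -> finishes; pool += (0, 0, 1, 1) = (2, 2, 1, 4)
  proc-C needs (1, 0, 0, 4) <= (2, 2, 1, 4) -> finishes; pool += (1, 1, 3, 3) = (3, 3, 4, 7)
  proc-E needs (1, 3, 0, 5) <= (3, 3, 4, 7) -> finishes; pool += (1, 2, 2, 2) = (4, 5, 6, 9)
  proc-A needs (0, 4, 3, 8) <= (4, 5, 6, 9) -> finishes; pool += (2, 1, 0, 0) = (6, 6, 6, 9)
  proc-H needs (6, 6, 6, 8) <= (6, 6, 6, 9) -> finishes; pool += (1, 1, 2, 1) = (7, 7, 8, 10)
(3) The exact count: 1 of the possible complete orderings is a safe sequence.


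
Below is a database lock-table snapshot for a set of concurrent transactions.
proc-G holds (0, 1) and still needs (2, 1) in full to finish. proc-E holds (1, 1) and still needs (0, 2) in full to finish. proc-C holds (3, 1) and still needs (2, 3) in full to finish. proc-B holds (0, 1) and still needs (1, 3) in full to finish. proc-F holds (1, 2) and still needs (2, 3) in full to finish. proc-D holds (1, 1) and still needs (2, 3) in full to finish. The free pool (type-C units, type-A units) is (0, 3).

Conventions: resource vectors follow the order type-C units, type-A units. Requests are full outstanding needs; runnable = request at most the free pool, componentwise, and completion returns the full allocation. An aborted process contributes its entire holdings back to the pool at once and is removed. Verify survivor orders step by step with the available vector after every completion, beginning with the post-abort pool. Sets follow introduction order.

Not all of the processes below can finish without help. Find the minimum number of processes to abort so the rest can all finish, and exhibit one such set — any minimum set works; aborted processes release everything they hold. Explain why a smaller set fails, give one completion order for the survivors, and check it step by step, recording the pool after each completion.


The answer: abort proc-C.
Key observation: the deadlocked proc-D becomes finishable only because proc-C released (3, 1); it completes at step 1 below.
Why nothing smaller works: aborting no one leaves the state deadlocked as given.
One survivor order: proc-D, proc-E, proc-G, proc-B, proc-F. Check, step by step (post-abort pool first):
  pool = (3, 4)
  run proc-D (needs (2, 3), free (3, 4)); after release of (1, 1) the pool is (4, 5)
  run proc-E (needs (0, 2), free (4, 5)); after release of (1, 1) the pool is (5, 6)
  run proc-G (needs (2, 1), free (5, 6)); after release of (0, 1) the pool is (5, 7)
  run proc-B (needs (1, 3), free (5, 7)); after release of (0, 1) the pool is (5, 8)
  run proc-F (needs (2, 3), free (5, 8)); after release of (1, 2) the pool is (6, 10)


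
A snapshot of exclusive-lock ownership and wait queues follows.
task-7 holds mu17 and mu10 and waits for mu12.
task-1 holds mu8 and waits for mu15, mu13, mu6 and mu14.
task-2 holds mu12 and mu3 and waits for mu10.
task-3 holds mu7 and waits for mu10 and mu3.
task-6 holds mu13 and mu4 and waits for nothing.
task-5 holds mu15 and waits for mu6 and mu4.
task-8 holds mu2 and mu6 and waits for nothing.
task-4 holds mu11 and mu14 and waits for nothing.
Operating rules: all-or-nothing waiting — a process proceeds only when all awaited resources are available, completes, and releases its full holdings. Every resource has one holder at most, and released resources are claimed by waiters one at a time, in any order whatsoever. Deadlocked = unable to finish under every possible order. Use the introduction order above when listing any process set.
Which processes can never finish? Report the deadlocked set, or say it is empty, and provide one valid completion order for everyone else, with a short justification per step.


The deadlocked set is task-7, task-2 and task-3.
Key observation: the knot is the closed ring of waits task-7 -> task-2 -> task-7; task-3 waits into the deadlock from upstream.
A valid finishing order for the others: task-8, task-6, task-5, task-4, task-1.
Walking it through:
  task-8 waits on nothing -> runs at once and releases mu2 and mu6
  task-6 waits on nothing -> runs at once and releases mu13 and mu4
  task-5 waits on mu6 and mu4 — all released -> runs and releases mu15
  task-4 waits on nothing -> runs at once and releases mu11 and mu14
  task-1 waits on mu15, mu13, mu6 and mu14 — all released -> runs and releases mu8


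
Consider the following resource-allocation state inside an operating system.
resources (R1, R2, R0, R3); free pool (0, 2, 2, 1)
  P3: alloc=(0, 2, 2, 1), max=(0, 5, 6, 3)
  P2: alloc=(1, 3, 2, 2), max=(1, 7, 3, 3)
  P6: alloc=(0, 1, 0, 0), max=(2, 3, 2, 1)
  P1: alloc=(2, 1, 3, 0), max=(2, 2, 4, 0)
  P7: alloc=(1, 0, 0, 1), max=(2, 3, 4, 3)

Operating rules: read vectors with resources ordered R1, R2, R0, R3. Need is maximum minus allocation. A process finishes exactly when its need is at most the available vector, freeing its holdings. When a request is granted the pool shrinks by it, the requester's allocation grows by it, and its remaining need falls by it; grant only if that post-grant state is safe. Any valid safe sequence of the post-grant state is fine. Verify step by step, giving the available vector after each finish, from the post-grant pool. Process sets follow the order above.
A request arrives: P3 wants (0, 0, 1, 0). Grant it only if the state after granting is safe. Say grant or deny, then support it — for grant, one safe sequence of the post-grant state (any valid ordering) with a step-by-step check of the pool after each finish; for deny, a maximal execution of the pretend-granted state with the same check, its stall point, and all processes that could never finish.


GRANT: granting preserves safety; a valid post-grant sequence is P1, P6, P2, P7, P3.
Key observation: (0, 2, 1, 1) free after granting still covers P1 first, and each release covers the next.
Step-by-step check of the post-grant state:
  pool = (0, 2, 1, 1)
  P1 needs (0, 1, 1, 0) <= (0, 2, 1, 1) -> finishes; pool += (2, 1, 3, 0) = (2, 3, 4, 1)
  P6 needs (2, 2, 2, 1) <= (2, 3, 4, 1) -> finishes; pool += (0, 1, 0, 0) = (2, 4, 4, 1)
  P2 needs (0, 4, 1, 1) <= (2, 4, 4, 1) -> finishes; pool += (1, 3, 2, 2) = (3, 7, 6, 3)
  P7 needs (1, 3, 4, 2) <= (3, 7, 6, 3) -> finishes; pool += (1, 0, 0, 1) = (4, 7, 6, 4)
  P3 needs (0, 3, 3, 2) <= (4, 7, 6, 4) -> finishes; pool += (0, 2, 3, 1) = (4, 9, 9, 5)


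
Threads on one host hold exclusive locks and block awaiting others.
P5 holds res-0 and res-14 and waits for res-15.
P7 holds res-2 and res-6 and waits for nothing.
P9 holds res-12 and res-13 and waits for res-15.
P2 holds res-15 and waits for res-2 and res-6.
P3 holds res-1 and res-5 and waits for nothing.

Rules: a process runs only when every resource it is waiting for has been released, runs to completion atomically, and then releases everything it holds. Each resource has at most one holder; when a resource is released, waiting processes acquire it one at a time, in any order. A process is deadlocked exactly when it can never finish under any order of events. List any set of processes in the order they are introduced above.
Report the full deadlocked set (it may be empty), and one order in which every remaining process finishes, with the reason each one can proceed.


Nothing here is deadlocked.
Key observation: the wait relation is loop-free; peeling off processes with no waits unwinds the whole state.
A valid finishing order for the others: P3, P7, P2, P5, P9.
Verifying each step:
  P3: no waits; runs immediately, freeing res-1 and res-5
  P7: no waits; runs immediately, freeing res-2 and res-6
  P2 waits on res-2 and res-6 — all released -> runs and releases res-15
  P5 waits on res-15 — all released -> runs and releases res-0 and res-14
  P9 waits on res-15 — all released -> runs and releases res-12 and res-13


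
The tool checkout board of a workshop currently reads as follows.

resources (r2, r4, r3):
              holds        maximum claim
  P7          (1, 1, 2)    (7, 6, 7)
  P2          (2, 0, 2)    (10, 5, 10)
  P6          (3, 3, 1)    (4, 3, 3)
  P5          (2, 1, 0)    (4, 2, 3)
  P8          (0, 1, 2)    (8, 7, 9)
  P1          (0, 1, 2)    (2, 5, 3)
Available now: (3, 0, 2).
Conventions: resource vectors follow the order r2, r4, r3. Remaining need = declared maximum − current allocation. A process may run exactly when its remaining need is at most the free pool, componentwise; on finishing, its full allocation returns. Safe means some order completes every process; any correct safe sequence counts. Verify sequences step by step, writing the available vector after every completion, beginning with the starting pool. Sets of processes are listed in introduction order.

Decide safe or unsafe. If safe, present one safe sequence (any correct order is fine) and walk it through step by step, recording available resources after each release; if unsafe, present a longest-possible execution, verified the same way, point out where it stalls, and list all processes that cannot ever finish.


The state is SAFE; one workable sequence: P6, P5, P1, P7, P8, P2.
Key observation: at P6 the run first touches a limit — (1, 0, 2) against (3, 0, 2), exact on a resource it actually requests.
Verifying each step:
  pool = (3, 0, 2)
  run P6 (needs (1, 0, 2), free (3, 0, 2)); after release of (3, 3, 1) the pool is (6, 3, 3)
  run P5 (needs (2, 1, 3), free (6, 3, 3)); after release of (2, 1, 0) the pool is (8, 4, 3)
  run P1 (needs (2, 4, 1), free (8, 4, 3)); after release of (0, 1, 2) the pool is (8, 5, 5)
  run P7 (needs (6, 5, 5), free (8, 5, 5)); after release of (1, 1, 2) the pool is (9, 6, 7)
  run P8 (needs (8, 6, 7), free (9, 6, 7)); after release of (0, 1, 2) the pool is (9, 7, 9)
  run P2 (needs (8, 5, 8), free (9, 7, 9)); after release of (2, 0, 2) the pool is (11, 7, 11)


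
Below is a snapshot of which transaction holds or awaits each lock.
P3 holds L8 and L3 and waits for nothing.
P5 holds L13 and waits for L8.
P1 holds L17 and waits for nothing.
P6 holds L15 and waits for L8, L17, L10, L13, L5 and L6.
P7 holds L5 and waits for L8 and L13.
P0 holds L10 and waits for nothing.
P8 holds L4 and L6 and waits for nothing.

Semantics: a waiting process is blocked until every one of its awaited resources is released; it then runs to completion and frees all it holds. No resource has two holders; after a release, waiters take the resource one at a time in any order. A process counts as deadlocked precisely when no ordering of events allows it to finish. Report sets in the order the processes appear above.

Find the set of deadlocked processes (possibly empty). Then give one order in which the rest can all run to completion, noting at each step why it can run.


Nothing here is deadlocked.
Key observation: every chain of waits terminates; starting from the processes that wait on nothing, all the rest unlock in turn.
One completion order for the rest: P8, P3, P1, P5, P0, P7, P6.
Step-by-step check:
  P8: no waits; runs immediately, freeing L4 and L6
  P3: no waits; runs immediately, freeing L8 and L3
  P1: no waits; runs immediately, freeing L17
  run P5 (all its waits — L8 — are resolved); releases L13
  P0: no waits; runs immediately, freeing L10
  run P7 (all its waits — L8 and L13 — are resolved); releases L5
  run P6 (all its waits — L8, L17, L10, L13, L5 and L6 — are resolved); releases L15


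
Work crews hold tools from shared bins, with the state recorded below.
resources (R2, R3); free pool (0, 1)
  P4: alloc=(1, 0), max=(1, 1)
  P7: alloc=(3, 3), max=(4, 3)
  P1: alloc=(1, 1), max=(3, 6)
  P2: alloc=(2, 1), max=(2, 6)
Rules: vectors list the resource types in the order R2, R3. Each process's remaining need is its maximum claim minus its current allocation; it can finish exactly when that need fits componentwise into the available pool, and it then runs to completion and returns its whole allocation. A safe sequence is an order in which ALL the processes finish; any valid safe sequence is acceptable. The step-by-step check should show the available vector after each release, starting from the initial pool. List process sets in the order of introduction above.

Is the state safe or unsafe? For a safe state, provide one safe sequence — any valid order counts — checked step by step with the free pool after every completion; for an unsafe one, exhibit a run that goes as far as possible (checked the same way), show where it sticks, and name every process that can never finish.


UNSAFE.
Key observation: the pool after P4, P7 is (4, 4); every surviving request exceeds it in R3, so progress ends there.
Going as far as possible: P4, P7; after that, nothing fits. Verifying each step:
  pool = (0, 1)
  P4 needs (0, 1) <= (0, 1) -> finishes; pool += (1, 0) = (1, 1)
  P7 needs (1, 0) <= (1, 1) -> finishes; pool += (3, 3) = (4, 4)
  P1 still needs (2, 5) but only (4, 4) is free — short on R3
  P2 still needs (0, 5) but only (4, 4) is free — short on R3
Never able to finish: P1 and P2.


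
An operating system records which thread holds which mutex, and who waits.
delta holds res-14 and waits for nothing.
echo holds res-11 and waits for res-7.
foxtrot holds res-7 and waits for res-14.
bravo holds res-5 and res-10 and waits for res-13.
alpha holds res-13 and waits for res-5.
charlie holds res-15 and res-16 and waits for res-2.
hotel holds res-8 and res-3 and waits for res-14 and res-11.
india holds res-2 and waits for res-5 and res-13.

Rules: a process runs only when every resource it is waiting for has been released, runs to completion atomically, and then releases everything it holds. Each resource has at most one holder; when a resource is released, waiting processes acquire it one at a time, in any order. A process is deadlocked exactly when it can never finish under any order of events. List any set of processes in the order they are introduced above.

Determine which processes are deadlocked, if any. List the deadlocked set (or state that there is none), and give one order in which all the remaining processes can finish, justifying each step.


Deadlocked set: bravo, alpha, charlie and india.
Key observation: nobody on the ring bravo -> alpha -> bravo can start until another member finishes, which never happens; charlie and india wait into the deadlock from upstream.
One completion order for the rest: delta, foxtrot, echo, hotel.
Check, step by step:
  delta waits on nothing -> runs at once and releases res-14
  foxtrot waits on res-14 — all released -> runs and releases res-7
  echo waits on res-7 — all released -> runs and releases res-11
  hotel waits on res-14 and res-11 — all released -> runs and releases res-8 and res-3


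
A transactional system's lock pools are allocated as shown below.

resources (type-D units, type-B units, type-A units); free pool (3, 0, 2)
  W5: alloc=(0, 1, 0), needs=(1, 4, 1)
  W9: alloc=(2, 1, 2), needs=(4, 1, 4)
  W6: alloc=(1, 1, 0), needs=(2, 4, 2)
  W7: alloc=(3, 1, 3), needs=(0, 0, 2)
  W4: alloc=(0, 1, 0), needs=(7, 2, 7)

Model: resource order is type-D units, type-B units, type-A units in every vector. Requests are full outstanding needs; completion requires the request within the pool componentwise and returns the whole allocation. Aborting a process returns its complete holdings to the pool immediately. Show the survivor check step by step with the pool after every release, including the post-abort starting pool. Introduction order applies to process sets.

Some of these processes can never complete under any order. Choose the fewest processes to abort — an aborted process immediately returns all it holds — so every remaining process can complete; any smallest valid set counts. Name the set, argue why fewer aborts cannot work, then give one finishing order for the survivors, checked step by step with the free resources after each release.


The answer: abort W6.
Key observation: W5 was stuck for good until W6 gave back (1, 1, 0); in the order shown it finishes at step 4.
Why nothing smaller works: aborting no one leaves the state deadlocked as given.
Survivors finish in the order: W7, W9, W4, W5. Check, step by step (pool after the aborts first):
  pool = (4, 1, 2)
  W7 needs (0, 0, 2) <= (4, 1, 2) -> finishes; pool += (3, 1, 3) = (7, 2, 5)
  W9 needs (4, 1, 4) <= (7, 2, 5) -> finishes; pool += (2, 1, 2) = (9, 3, 7)
  W4 needs (7, 2, 7) <= (9, 3, 7) -> finishes; pool += (0, 1, 0) = (9, 4, 7)
  W5 needs (1, 4, 1) <= (9, 4, 7) -> finishes; pool += (0, 1, 0) = (9, 5, 7)


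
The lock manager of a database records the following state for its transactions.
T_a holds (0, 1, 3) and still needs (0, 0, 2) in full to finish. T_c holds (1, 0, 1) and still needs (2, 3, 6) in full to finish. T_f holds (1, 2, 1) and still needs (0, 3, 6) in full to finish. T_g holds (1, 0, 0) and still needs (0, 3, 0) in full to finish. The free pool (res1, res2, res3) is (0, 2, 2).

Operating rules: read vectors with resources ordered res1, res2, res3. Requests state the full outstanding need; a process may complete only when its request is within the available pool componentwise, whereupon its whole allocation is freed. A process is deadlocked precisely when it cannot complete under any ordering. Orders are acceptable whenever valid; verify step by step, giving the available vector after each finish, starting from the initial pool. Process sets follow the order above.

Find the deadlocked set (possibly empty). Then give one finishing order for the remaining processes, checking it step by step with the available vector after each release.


Deadlocked set: T_c and T_f.
Key observation: no order helps: past T_a, T_g, the free pool tops out at (1, 3, 5), below what each blocked process needs in res3.
The rest can finish in the order T_a, T_g. Verifying each step:
  pool = (0, 2, 2)
  T_a needs (0, 0, 2) <= (0, 2, 2) -> finishes; pool += (0, 1, 3) = (0, 3, 5)
  T_g needs (0, 3, 0) <= (0, 3, 5) -> finishes; pool += (1, 0, 0) = (1, 3, 5)
The blocked processes can never fit:
  T_c cannot run: need (2, 3, 6) vs free (1, 3, 5) (insufficient res1 and res3)
  T_f cannot run: need (0, 3, 6) vs free (1, 3, 5) (insufficient res3)


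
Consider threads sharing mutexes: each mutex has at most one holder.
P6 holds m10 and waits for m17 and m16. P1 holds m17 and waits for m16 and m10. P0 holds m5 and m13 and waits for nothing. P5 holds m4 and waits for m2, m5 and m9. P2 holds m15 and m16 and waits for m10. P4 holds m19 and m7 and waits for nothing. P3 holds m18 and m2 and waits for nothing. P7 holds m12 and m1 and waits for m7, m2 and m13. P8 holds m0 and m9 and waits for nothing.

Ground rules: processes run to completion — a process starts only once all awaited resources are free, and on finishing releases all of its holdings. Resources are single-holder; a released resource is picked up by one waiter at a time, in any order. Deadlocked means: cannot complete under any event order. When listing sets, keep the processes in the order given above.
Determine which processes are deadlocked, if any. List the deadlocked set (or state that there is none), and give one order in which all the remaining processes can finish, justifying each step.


Deadlocked set: P6, P1 and P2.
Key observation: the wait chain closes on itself along P6 -> P1 -> P6; P2 is caught in further circular waits.
A valid finishing order for the others: P3, P0, P4, P8, P5, P7.
Walking it through:
  P3 waits on nothing -> runs at once and releases m18 and m2
  P0 waits on nothing -> runs at once and releases m5 and m13
  P4 waits on nothing -> runs at once and releases m19 and m7
  P8 waits on nothing -> runs at once and releases m0 and m9
  P5: everything it awaited (m2, m5 and m9) is free; runs, freeing m4
  P7: everything it awaited (m7, m2 and m13) is free; runs, freeing m12 and m1


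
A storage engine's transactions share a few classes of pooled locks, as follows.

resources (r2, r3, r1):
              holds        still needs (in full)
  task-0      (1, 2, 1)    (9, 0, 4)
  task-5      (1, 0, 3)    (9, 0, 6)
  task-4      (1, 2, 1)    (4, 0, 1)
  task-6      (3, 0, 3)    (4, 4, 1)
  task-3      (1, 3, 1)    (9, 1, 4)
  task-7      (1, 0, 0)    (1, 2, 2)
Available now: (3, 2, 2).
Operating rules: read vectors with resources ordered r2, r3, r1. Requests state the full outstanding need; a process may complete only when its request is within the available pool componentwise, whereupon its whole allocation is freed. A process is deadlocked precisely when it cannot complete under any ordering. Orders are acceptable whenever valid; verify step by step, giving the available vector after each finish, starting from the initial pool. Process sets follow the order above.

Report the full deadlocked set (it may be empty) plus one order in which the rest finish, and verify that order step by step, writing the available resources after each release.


The deadlocked set is task-0, task-5 and task-3.
Key observation: once task-7, task-4, task-6 finish, the pool peaks at (8, 4, 6) — and every remaining process still needs more r2 than that.
The rest can finish in the order task-7, task-4, task-6. Verifying each step:
  pool = (3, 2, 2)
  run task-7 (needs (1, 2, 2), free (3, 2, 2)); after release of (1, 0, 0) the pool is (4, 2, 2)
  run task-4 (needs (4, 0, 1), free (4, 2, 2)); after release of (1, 2, 1) the pool is (5, 4, 3)
  run task-6 (needs (4, 4, 1), free (5, 4, 3)); after release of (3, 0, 3) the pool is (8, 4, 6)
The stuck group stays short no matter what:
  task-0 cannot run: need (9, 0, 4) vs free (8, 4, 6) (insufficient r2)
  task-5 cannot run: need (9, 0, 6) vs free (8, 4, 6) (insufficient r2)
  task-3 cannot run: need (9, 1, 4) vs free (8, 4, 6) (insufficient r2)


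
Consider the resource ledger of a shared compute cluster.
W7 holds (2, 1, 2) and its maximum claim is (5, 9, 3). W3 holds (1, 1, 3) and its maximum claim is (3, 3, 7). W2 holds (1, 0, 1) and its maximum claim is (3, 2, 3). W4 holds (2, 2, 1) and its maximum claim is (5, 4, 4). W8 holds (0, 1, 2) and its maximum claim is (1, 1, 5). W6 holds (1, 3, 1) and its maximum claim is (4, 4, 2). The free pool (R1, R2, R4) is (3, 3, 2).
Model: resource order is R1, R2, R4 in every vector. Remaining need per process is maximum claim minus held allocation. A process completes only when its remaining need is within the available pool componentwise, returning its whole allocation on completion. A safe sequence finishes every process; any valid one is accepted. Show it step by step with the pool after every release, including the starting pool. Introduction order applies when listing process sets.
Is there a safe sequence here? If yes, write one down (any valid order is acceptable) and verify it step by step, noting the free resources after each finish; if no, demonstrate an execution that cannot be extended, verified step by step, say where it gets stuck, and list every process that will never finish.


SAFE. One safe sequence: W6, W4, W7, W2, W8, W3.
Key observation: W6 is the earliest step where a requested resource binds exactly: need (3, 1, 1), pool (3, 3, 2) at its turn.
Walking it through:
  pool = (3, 3, 2)
  run W6 (needs (3, 1, 1), free (3, 3, 2)); after release of (1, 3, 1) the pool is (4, 6, 3)
  run W4 (needs (3, 2, 3), free (4, 6, 3)); after release of (2, 2, 1) the pool is (6, 8, 4)
  run W7 (needs (3, 8, 1), free (6, 8, 4)); after release of (2, 1, 2) the pool is (8, 9, 6)
  run W2 (needs (2, 2, 2), free (8, 9, 6)); after release of (1, 0, 1) the pool is (9, 9, 7)
  run W8 (needs (1, 0, 3), free (9, 9, 7)); after release of (0, 1, 2) the pool is (9, 10, 9)
  run W3 (needs (2, 2, 4), free (9, 10, 9)); after release of (1, 1, 3) the pool is (10, 11, 12)


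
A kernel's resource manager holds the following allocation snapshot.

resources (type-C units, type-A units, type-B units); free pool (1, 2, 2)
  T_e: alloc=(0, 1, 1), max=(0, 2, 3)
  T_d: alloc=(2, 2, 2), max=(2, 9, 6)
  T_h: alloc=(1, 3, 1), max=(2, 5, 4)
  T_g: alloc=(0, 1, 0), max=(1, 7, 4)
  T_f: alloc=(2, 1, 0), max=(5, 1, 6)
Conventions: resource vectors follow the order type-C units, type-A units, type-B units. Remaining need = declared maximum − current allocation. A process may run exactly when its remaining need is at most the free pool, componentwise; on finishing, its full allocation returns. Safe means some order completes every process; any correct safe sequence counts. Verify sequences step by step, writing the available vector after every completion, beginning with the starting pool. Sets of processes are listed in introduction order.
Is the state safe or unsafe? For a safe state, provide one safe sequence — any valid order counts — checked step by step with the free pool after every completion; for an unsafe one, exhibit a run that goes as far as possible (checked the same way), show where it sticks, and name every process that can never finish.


SAFE. One safe sequence: T_e, T_h, T_g, T_d, T_f.
Key observation: reading the order forward, T_e is the first process whose need (0, 1, 2) meets the free pool (1, 2, 2) exactly on a resource it requests.
Check, step by step:
  pool = (1, 2, 2)
  T_e: need (0, 1, 2) fits (1, 2, 2); releases (0, 1, 1), pool now (1, 3, 3)
  T_h: need (1, 2, 3) fits (1, 3, 3); releases (1, 3, 1), pool now (2, 6, 4)
  T_g: need (1, 6, 4) fits (2, 6, 4); releases (0, 1, 0), pool now (2, 7, 4)
  T_d: need (0, 7, 4) fits (2, 7, 4); releases (2, 2, 2), pool now (4, 9, 6)
  T_f: need (3, 0, 6) fits (4, 9, 6); releases (2, 1, 0), pool now (6, 10, 6)


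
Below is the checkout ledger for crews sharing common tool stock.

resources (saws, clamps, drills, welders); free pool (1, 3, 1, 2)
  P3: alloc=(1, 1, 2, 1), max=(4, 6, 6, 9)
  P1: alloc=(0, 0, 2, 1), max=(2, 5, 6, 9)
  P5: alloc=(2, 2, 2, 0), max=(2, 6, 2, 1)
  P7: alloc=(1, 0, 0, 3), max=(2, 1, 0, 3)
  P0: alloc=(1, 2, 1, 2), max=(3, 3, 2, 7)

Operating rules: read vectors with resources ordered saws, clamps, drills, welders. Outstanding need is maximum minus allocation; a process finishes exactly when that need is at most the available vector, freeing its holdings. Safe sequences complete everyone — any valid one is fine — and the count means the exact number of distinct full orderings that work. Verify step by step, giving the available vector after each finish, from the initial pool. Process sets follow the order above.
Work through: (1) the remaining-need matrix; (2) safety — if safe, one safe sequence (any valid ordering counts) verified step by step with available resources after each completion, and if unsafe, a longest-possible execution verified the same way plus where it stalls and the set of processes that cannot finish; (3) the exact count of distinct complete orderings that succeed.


(1) Remaining need (order saws, clamps, drills, welders):
  P3: (3, 5, 4, 8)
  P1: (2, 5, 4, 8)
  P5: (0, 4, 0, 1)
  P7: (1, 1, 0, 0)
  P0: (2, 1, 1, 5)
(2) The state is UNSAFE.
Key observation: the pool after P7, P0, P5 is (5, 7, 4, 7); every surviving request exceeds it in welders, so progress ends there.
The run P7, P0, P5 cannot be extended any further. Walking it through:
  pool = (1, 3, 1, 2)
  P7: need (1, 1, 0, 0) fits (1, 3, 1, 2); releases (1, 0, 0, 3), pool now (2, 3, 1, 5)
  P0: need (2, 1, 1, 5) fits (2, 3, 1, 5); releases (1, 2, 1, 2), pool now (3, 5, 2, 7)
  P5: need (0, 4, 0, 1) fits (3, 5, 2, 7); releases (2, 2, 2, 0), pool now (5, 7, 4, 7)
  P3 cannot run: need (3, 5, 4, 8) vs free (5, 7, 4, 7) (insufficient welders)
  P1 cannot run: need (2, 5, 4, 8) vs free (5, 7, 4, 7) (insufficient welders)
Never able to finish: P3 and P1.
(3) Exactly 0 of the possible complete orderings are safe sequences.


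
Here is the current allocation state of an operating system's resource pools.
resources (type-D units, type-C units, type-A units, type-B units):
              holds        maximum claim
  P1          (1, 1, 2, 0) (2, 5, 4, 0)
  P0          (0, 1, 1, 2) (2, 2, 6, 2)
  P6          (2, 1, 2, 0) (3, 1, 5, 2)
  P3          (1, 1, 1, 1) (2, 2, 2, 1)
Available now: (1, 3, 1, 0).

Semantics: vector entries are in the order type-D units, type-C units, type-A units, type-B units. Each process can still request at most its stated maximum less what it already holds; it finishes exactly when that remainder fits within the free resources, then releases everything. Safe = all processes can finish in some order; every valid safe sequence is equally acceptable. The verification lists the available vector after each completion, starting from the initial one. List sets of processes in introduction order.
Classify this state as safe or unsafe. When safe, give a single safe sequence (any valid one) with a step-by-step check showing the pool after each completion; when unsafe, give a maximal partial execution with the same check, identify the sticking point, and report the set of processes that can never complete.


UNSAFE.
Key observation: after P3, P1 the pool peaks at (3, 5, 4, 1), and each blocked process is short somewhere: P0 on type-A units; P6 on type-B units.
Going as far as possible: P3, P1; after that, nothing fits. Walking it through:
  pool = (1, 3, 1, 0)
  P3 needs (1, 1, 1, 0) <= (1, 3, 1, 0) -> finishes; pool += (1, 1, 1, 1) = (2, 4, 2, 1)
  P1 needs (1, 4, 2, 0) <= (2, 4, 2, 1) -> finishes; pool += (1, 1, 2, 0) = (3, 5, 4, 1)
  P0 still needs (2, 1, 5, 0) but only (3, 5, 4, 1) is free — short on type-A units
  P6 still needs (1, 0, 3, 2) but only (3, 5, 4, 1) is free — short on type-B units
Permanently blocked: P0 and P6.


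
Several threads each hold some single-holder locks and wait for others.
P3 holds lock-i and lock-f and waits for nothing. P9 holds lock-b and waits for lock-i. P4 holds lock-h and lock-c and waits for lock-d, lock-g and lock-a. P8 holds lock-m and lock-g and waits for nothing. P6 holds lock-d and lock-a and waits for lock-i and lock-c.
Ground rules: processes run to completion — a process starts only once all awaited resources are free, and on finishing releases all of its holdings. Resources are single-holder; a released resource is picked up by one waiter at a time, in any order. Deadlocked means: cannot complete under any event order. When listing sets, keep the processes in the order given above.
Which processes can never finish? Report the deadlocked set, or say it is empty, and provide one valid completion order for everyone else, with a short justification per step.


Deadlocked: P4 and P6.
Key observation: along P4 -> P6 -> P4, each member waits on what the next one holds — a deadlock; no other process is dragged down with it.
One completion order for the rest: P3, P8, P9.
Check, step by step:
  P3: no waits; runs immediately, freeing lock-i and lock-f
  P8: no waits; runs immediately, freeing lock-m and lock-g
  P9: everything it awaited (lock-i) is free; runs, freeing lock-b


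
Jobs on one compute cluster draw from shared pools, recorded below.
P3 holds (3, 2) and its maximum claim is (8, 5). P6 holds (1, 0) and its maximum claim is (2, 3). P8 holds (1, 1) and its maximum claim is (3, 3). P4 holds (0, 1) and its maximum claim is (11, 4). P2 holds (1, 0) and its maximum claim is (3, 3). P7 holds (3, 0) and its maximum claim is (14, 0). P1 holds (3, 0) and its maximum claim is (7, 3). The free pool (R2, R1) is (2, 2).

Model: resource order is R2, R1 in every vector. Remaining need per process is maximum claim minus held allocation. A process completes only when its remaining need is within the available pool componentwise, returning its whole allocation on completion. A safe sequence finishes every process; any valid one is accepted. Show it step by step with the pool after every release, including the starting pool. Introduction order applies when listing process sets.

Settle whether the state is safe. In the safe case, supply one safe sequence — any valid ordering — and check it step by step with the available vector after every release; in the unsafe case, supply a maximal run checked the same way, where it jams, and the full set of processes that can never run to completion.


The state is SAFE; one workable sequence: P8, P6, P2, P1, P3, P7, P4.
Key observation: reading the order forward, P8 is the first process whose need (2, 2) meets the free pool (2, 2) exactly on a resource it requests.
Check, step by step:
  pool = (2, 2)
  P8: need (2, 2) fits (2, 2); releases (1, 1), pool now (3, 3)
  P6: need (1, 3) fits (3, 3); releases (1, 0), pool now (4, 3)
  P2: need (2, 3) fits (4, 3); releases (1, 0), pool now (5, 3)
  P1: need (4, 3) fits (5, 3); releases (3, 0), pool now (8, 3)
  P3: need (5, 3) fits (8, 3); releases (3, 2), pool now (11, 5)
  P7: need (11, 0) fits (11, 5); releases (3, 0), pool now (14, 5)
  P4: need (11, 3) fits (14, 5); releases (0, 1), pool now (14, 6)


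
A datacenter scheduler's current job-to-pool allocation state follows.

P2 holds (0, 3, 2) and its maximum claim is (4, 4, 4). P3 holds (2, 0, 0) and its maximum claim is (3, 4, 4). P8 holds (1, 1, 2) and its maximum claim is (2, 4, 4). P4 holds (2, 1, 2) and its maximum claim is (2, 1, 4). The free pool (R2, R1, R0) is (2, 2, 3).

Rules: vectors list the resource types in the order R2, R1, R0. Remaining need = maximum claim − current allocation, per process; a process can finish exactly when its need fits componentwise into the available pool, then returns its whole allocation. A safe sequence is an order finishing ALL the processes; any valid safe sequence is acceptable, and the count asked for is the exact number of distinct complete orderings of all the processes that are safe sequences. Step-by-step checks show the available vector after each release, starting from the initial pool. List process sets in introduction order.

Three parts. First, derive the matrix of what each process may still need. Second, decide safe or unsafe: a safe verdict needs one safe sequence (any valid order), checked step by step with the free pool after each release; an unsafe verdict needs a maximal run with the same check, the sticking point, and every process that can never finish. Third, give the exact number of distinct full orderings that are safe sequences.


(1) Outstanding need per process (order R2, R1, R0):
  P2: (4, 1, 2)
  P3: (1, 4, 4)
  P8: (1, 3, 2)
  P4: (0, 0, 2)
(2) SAFE — a valid safe sequence is P4, P8, P2, P3.
Key observation: the first exact fit in this order is P8 — it needs (1, 3, 2) with (4, 3, 5) free, meeting a requested resource to the last unit.
Step-by-step check:
  pool = (2, 2, 3)
  P4 needs (0, 0, 2) <= (2, 2, 3) -> finishes; pool += (2, 1, 2) = (4, 3, 5)
  P8 needs (1, 3, 2) <= (4, 3, 5) -> finishes; pool += (1, 1, 2) = (5, 4, 7)
  P2 needs (4, 1, 2) <= (5, 4, 7) -> finishes; pool += (0, 3, 2) = (5, 7, 9)
  P3 needs (1, 4, 4) <= (5, 7, 9) -> finishes; pool += (2, 0, 0) = (7, 7, 9)
(3) Precisely 4 of the possible complete orderings are safe sequences.


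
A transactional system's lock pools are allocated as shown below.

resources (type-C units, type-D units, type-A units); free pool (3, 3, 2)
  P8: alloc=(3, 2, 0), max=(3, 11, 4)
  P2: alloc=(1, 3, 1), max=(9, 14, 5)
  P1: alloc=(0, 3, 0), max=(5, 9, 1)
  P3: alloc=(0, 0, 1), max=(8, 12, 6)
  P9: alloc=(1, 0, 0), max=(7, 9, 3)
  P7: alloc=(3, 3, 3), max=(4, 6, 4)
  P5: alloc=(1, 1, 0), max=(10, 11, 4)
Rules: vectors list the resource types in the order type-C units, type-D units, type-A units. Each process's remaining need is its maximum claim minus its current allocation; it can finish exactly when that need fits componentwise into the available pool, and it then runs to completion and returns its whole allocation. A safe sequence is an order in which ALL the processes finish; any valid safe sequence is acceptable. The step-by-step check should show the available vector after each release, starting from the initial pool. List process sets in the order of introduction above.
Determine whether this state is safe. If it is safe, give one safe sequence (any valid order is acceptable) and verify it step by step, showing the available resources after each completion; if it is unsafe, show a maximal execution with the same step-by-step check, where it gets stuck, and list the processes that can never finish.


The state is SAFE; one workable sequence: P7, P1, P8, P2, P9, P5, P3.
Key observation: reading the order forward, P7 is the first process whose need (1, 3, 1) meets the free pool (3, 3, 2) exactly on a resource it requests.
Verifying each step:
  pool = (3, 3, 2)
  P7: need (1, 3, 1) fits (3, 3, 2); releases (3, 3, 3), pool now (6, 6, 5)
  P1: need (5, 6, 1) fits (6, 6, 5); releases (0, 3, 0), pool now (6, 9, 5)
  P8: need (0, 9, 4) fits (6, 9, 5); releases (3, 2, 0), pool now (9, 11, 5)
  P2: need (8, 11, 4) fits (9, 11, 5); releases (1, 3, 1), pool now (10, 14, 6)
  P9: need (6, 9, 3) fits (10, 14, 6); releases (1, 0, 0), pool now (11, 14, 6)
  P5: need (9, 10, 4) fits (11, 14, 6); releases (1, 1, 0), pool now (12, 15, 6)
  P3: need (8, 12, 5) fits (12, 15, 6); releases (0, 0, 1), pool now (12, 15, 7)


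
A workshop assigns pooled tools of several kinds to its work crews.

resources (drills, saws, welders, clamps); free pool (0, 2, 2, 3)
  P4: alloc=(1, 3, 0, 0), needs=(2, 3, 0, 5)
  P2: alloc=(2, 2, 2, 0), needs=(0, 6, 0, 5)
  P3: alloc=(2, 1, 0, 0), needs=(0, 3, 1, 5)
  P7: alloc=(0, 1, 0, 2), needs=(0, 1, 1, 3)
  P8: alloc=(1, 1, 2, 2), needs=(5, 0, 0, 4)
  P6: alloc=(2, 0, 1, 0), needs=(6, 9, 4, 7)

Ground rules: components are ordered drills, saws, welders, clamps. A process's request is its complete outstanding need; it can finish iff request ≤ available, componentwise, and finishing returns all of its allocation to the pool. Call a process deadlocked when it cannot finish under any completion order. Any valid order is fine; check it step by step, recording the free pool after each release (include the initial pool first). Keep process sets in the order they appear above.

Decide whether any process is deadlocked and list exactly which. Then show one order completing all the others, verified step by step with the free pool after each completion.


Nothing here is deadlocked.
Key observation: P7 can run right away; the returned allocation unlocks the remaining processes in turn.
One completion order for the rest: P7, P3, P4, P2, P8, P6. Walking it through:
  pool = (0, 2, 2, 3)
  P7: need (0, 1, 1, 3) fits (0, 2, 2, 3); releases (0, 1, 0, 2), pool now (0, 3, 2, 5)
  P3: need (0, 3, 1, 5) fits (0, 3, 2, 5); releases (2, 1, 0, 0), pool now (2, 4, 2, 5)
  P4: need (2, 3, 0, 5) fits (2, 4, 2, 5); releases (1, 3, 0, 0), pool now (3, 7, 2, 5)
  P2: need (0, 6, 0, 5) fits (3, 7, 2, 5); releases (2, 2, 2, 0), pool now (5, 9, 4, 5)
  P8: need (5, 0, 0, 4) fits (5, 9, 4, 5); releases (1, 1, 2, 2), pool now (6, 10, 6, 7)
  P6: need (6, 9, 4, 7) fits (6, 10, 6, 7); releases (2, 0, 1, 0), pool now (8, 10, 7, 7)
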